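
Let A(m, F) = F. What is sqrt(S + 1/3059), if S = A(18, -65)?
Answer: I*sqrt(608233206)/3059 ≈ 8.0622*I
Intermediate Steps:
S = -65
sqrt(S + 1/3059) = sqrt(-65 + 1/3059) = sqrt(-198834/3059) = I*sqrt(608233206)/3059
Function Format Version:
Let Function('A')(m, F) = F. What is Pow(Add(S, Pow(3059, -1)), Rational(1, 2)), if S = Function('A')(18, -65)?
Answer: Mul(Rational(1, 3059), I, Pow(608233206, Rational(1, 2))) ≈ Mul(8.0622, I)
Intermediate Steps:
S = -65
Pow(Add(S, Pow(3059, -1)), Rational(1, 2)) = Pow(Add(-65, Pow(3059, -1)), Rational(1, 2)) = Pow(Add(-65, Rational(1, 3059)), Rational(1, 2)) = Pow(Rational(-198834, 3059), Rational(1, 2)) = Mul(Rational(1, 3059), I, Pow(608233206, Rational(1, 2)))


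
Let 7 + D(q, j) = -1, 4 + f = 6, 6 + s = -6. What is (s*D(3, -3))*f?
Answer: 192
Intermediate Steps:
s = -12 (s = -6 - 6 = -12)
f = 2 (f = -4 + 6 = 2)
D(q, j) = -8 (D(q, j) = -7 - 1 = -8)
(s*D(3, -3))*f = -12*(-8)*2 = 96*2 = 192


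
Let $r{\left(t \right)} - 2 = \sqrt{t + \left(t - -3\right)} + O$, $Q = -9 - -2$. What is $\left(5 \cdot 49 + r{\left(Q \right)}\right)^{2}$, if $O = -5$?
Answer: $\left(242 + i \sqrt{11}\right)^{2} \approx 58553.0 + 1605.2 i$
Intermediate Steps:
$Q = -7$ ($Q = -9 + 2 = -7$)
$r{\left(t \right)} = -3 + \sqrt{3 + 2 t}$ ($r{\left(t \right)} = 2 + \left(\sqrt{t + \left(t - -3\right)} - 5\right) = 2 + \left(\sqrt{t + \left(t + 3\right)} - 5\right) = 2 + \left(\sqrt{t + \left(3 + t\right)} - 5\right) = 2 + \left(\sqrt{3 + 2 t} - 5\right) = 2 + \left(-5 + \sqrt{3 + 2 t}\right) = -3 + \sqrt{3 + 2 t}$)
$\left(5 \cdot 49 + r{\left(Q \right)}\right)^{2} = \left(5 \cdot 49 - \left(3 - \sqrt{3 + 2 \left(-7\right)}\right)\right)^{2} = \left(245 - \left(3 - \sqrt{3 - 14}\right)\right)^{2} = \left(245 - \left(3 - \sqrt{-11}\right)\right)^{2} = \left(245 - \left(3 - i \sqrt{11}\right)\right)^{2} = \left(242 + i \sqrt{11}\right)^{2}$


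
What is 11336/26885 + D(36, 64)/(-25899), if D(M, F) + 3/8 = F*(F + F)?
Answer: 586873807/5570356920 ≈ 0.10536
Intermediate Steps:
D(M, F) = -3/8 + 2*F² (D(M, F) = -3/8 + F*(F + F) = -3/8 + F*(2*F) = -3/8 + 2*F²)
11336/26885 + D(36, 64)/(-25899) = 11336/26885 + (-3/8 + 2*64²)/(-25899) = 11336*(1/26885) + (-3/8 + 2*4096)*(-1/25899) = 11336/26885 + (-3/8 + 8192)*(-1/25899) = 11336/26885 + (65533/8)*(-1/25899) = 11336/26885 - 65533/207192 = 586873807/5570356920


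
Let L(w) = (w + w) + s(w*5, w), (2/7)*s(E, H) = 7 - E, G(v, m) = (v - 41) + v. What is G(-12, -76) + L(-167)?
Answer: 2548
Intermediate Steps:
G(v, m) = -41 + 2*v (G(v, m) = (-41 + v) + v = -41 + 2*v)
s(E, H) = 49/2 - 7*E/2 (s(E, H) = 7*(7 - E)/2 = 49/2 - 7*E/2)
L(w) = 49/2 - 31*w/2 (L(w) = (w + w) + (49/2 - 7*w*5/2) = 2*w + (49/2 - 35*w/2) = 49/2 - 31*w/2)
G(-12, -76) + L(-167) = (-41 + 2*(-12)) + (49/2 - 31/2*(-167)) = (-41 - 24) + (49/2 + 5177/2) = -65 + 2613 = 2548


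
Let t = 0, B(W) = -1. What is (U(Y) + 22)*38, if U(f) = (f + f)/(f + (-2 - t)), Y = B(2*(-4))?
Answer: 2584/3 ≈ 861.33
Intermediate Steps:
Y = -1
U(f) = 2*f/(-2 + f) (U(f) = (f + f)/(f + (-2 - 1*0)) = (2*f)/(f + (-2 + 0)) = (2*f)/(f - 2) = (2*f)/(-2 + f) = 2*f/(-2 + f))
(U(Y) + 22)*38 = (2*(-1)/(-2 - 1) + 22)*38 = (2*(-1)/(-3) + 22)*38 = (2*(-1)*(-⅓) + 22)*38 = (⅔ + 22)*38 = (68/3)*38 = 2584/3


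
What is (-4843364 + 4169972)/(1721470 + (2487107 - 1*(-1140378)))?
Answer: -224464/1782985 ≈ -0.12589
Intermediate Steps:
(-4843364 + 4169972)/(1721470 + (2487107 - 1*(-1140378))) = -673392/(1721470 + (2487107 + 1140378)) = -673392/(1721470 + 3627485) = -673392/5348955 = -673392*1/5348955 = -224464/1782985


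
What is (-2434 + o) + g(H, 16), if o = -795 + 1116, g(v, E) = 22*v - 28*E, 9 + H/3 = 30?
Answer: -1175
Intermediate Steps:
H = 63 (H = -27 + 3*30 = -27 + 90 = 63)
g(v, E) = -28*E + 22*v
o = 321
(-2434 + o) + g(H, 16) = (-2434 + 321) + (-28*16 + 22*63) = -2113 + (-448 + 1386) = -2113 + 938 = -1175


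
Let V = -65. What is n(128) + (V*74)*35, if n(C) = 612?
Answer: -167738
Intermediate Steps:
n(128) + (V*74)*35 = 612 - 65*74*35 = 612 - 4810*35 = 612 - 168350 = -167738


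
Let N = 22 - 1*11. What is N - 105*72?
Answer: -7549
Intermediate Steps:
N = 11 (N = 22 - 11 = 11)
N - 105*72 = 11 - 105*72 = 11 - 7560 = -7549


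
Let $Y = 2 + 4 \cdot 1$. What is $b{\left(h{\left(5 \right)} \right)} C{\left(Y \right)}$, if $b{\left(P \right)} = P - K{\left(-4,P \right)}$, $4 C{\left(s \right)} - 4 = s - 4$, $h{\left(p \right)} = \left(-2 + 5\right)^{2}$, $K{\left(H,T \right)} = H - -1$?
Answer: $18$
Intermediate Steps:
$K{\left(H,T \right)} = 1 + H$ ($K{\left(H,T \right)} = H + 1 = 1 + H$)
$h{\left(p \right)} = 9$ ($h{\left(p \right)} = 3^{2} = 9$)
$Y = 6$ ($Y = 2 + 4 = 6$)
$C{\left(s \right)} = \frac{s}{4}$ ($C{\left(s \right)} = 1 + \frac{s - 4}{4} = 1 + \frac{-4 + s}{4} = 1 + \left(-1 + \frac{s}{4}\right) = \frac{s}{4}$)
$b{\left(P \right)} = 3 + P$ ($b{\left(P \right)} = P - \left(1 - 4\right) = P - -3 = P + 3 = 3 + P$)
$b{\left(h{\left(5 \right)} \right)} C{\left(Y \right)} = \left(3 + 9\right) \frac{1}{4} \cdot 6 = 12 \cdot \frac{3}{2} = 18$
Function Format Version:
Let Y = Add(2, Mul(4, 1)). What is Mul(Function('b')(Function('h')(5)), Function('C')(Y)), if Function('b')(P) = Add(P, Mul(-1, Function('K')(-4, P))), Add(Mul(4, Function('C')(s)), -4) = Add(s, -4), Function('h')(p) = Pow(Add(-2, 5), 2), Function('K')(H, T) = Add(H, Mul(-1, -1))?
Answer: 18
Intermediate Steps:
Function('K')(H, T) = Add(1, H) (Function('K')(H, T) = Add(H, 1) = Add(1, H))
Function('h')(p) = 9 (Function('h')(p) = Pow(3, 2) = 9)
Y = 6 (Y = Add(2, 4) = 6)
Function('C')(s) = Mul(Rational(1, 4), s) (Function('C')(s) = Add(1, Mul(Rational(1, 4), Add(s, -4))) = Add(1, Mul(Rational(1, 4), Add(-4, s))) = Add(1, Add(-1, Mul(Rational(1, 4), s))) = Mul(Rational(1, 4), s))
Function('b')(P) = Add(3, P) (Function('b')(P) = Add(P, Mul(-1, Add(1, -4))) = Add(P, Mul(-1, -3)) = Add(P, 3) = Add(3, P))
Mul(Function('b')(Function('h')(5)), Function('C')(Y)) = Mul(Add(3, 9), Mul(Rational(1, 4), 6)) = Mul(12, Rational(3, 2)) = 18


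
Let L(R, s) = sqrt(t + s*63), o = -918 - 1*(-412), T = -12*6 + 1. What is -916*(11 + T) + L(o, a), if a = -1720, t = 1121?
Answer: 54960 + I*sqrt(107239) ≈ 54960.0 + 327.47*I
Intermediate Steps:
T = -71 (T = -72 + 1 = -71)
o = -506 (o = -918 + 412 = -506)
L(R, s) = sqrt(1121 + 63*s) (L(R, s) = sqrt(1121 + s*63) = sqrt(1121 + 63*s))
-916*(11 + T) + L(o, a) = -916*(11 - 71) + sqrt(1121 + 63*(-1720)) = -916*(-60) + sqrt(1121 - 108360) = 54960 + sqrt(-107239) = 54960 + I*sqrt(107239)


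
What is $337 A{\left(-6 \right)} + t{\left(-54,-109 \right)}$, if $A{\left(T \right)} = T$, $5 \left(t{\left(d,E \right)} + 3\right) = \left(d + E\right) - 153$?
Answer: $- \frac{10441}{5} \approx -2088.2$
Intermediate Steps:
$t{\left(d,E \right)} = - \frac{168}{5} + \frac{E}{5} + \frac{d}{5}$ ($t{\left(d,E \right)} = -3 + \frac{\left(d + E\right) - 153}{5} = -3 + \frac{\left(E + d\right) - 153}{5} = -3 + \frac{-153 + E + d}{5} = -3 + \left(- \frac{153}{5} + \frac{E}{5} + \frac{d}{5}\right) = - \frac{168}{5} + \frac{E}{5} + \frac{d}{5}$)
$337 A{\left(-6 \right)} + t{\left(-54,-109 \right)} = 337 \left(-6\right) + \left(- \frac{168}{5} + \frac{1}{5} \left(-109\right) + \frac{1}{5} \left(-54\right)\right) = -2022 - \frac{331}{5} = - \frac{10441}{5}$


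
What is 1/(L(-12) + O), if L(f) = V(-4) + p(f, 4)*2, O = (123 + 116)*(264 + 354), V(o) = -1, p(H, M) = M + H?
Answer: 1/147685 ≈ 6.7712e-6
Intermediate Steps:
p(H, M) = H + M
O = 147702 (O = 239*618 = 147702)
L(f) = 7 + 2*f (L(f) = -1 + (f + 4)*2 = -1 + (4 + f)*2 = -1 + (8 + 2*f) = 7 + 2*f)
1/(L(-12) + O) = 1/((7 + 2*(-12)) + 147702) = 1/((7 - 24) + 147702) = 1/(-17 + 147702) = 1/147685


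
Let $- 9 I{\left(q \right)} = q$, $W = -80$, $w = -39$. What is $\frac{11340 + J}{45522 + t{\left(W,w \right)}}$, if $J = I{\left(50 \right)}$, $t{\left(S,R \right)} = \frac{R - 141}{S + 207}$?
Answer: $\frac{6477635}{26015013} \approx 0.249$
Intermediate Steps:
$t{\left(S,R \right)} = \frac{-141 + R}{207 + S}$
$I{\left(q \right)} = - \frac{q}{9}$
$J = - \frac{50}{9}$ ($J = \left(- \frac{1}{9}\right) 50 = - \frac{50}{9} \approx -5.5556$)
$\frac{11340 + J}{45522 + t{\left(W,w \right)}} = \frac{11340 - \frac{50}{9}}{45522 + \frac{-141 - 39}{207 - 80}} = \frac{102010}{9 \left(45522 + \frac{1}{127} \left(-180\right)\right)} = \frac{102010}{9 \left(45522 - \frac{180}{127}\right)} = \frac{102010}{9 \cdot \frac{5781114}{127}} = \frac{102010}{9} \cdot \frac{127}{5781114} = \frac{6477635}{26015013}$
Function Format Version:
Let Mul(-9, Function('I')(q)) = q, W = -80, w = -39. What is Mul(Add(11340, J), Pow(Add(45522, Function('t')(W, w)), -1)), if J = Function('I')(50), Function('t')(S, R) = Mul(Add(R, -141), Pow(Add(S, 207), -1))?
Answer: Rational(6477635, 26015013) ≈ 0.24900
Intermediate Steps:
Function('t')(S, R) = Mul(Pow(Add(207, S), -1), Add(-141, R)) (Function('t')(S, R) = Mul(Add(-141, R), Pow(Add(207, S), -1)) = Mul(Pow(Add(207, S), -1), Add(-141, R)))
Function('I')(q) = Mul(Rational(-1, 9), q)
J = Rational(-50, 9) (J = Mul(Rational(-1, 9), 50) = Rational(-50, 9) ≈ -5.5556)
Mul(Add(11340, J), Pow(Add(45522, Function('t')(W, w)), -1)) = Mul(Add(11340, Rational(-50, 9)), Pow(Add(45522, Mul(Pow(Add(207, -80), -1), Add(-141, -39))), -1)) = Mul(Rational(102010, 9), Pow(Add(45522, Mul(Pow(127, -1), -180)), -1)) = Mul(Rational(102010, 9), Pow(Add(45522, Mul(Rational(1, 127), -180)), -1)) = Mul(Rational(102010, 9), Pow(Add(45522, Rational(-180, 127)), -1)) = Mul(Rational(102010, 9), Pow(Rational(5781114, 127), -1)) = Mul(Rational(102010, 9), Rational(127, 5781114)) = Rational(6477635, 26015013)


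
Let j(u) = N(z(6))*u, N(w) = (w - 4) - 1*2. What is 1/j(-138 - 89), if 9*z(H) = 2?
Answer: 9/11804 ≈ 0.00076245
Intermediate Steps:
z(H) = 2/9 (z(H) = (1/9)*2 = 2/9)
N(w) = -6 + w (N(w) = (-4 + w) - 2 = -6 + w)
j(u) = -52*u/9 (j(u) = (-6 + 2/9)*u = -52*u/9)
1/j(-138 - 89) = 1/(-52*(-138 - 89)/9) = 1/(-52/9*(-227)) = 1/(11804/9) = 9/11804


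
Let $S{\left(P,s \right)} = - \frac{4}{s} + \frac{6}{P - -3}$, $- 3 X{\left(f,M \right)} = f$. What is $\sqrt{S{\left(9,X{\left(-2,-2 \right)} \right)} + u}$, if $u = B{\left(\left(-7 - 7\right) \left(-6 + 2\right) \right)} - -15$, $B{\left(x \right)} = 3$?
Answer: $\frac{5 \sqrt{2}}{2} \approx 3.5355$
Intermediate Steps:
$X{\left(f,M \right)} = - \frac{f}{3}$
$u = 18$ ($u = 3 - -15 = 3 + 15 = 18$)
$S{\left(P,s \right)} = - \frac{4}{s} + \frac{6}{3 + P}$ ($S{\left(P,s \right)} = - \frac{4}{s} + \frac{6}{P + 3} = - \frac{4}{s} + \frac{6}{3 + P}$)
$\sqrt{S{\left(9,X{\left(-2,-2 \right)} \right)} + u} = \sqrt{\frac{2 \left(-6 - 18 + 3 \left(\left(- \frac{1}{3}\right) \left(-2\right)\right)\right)}{\left(- \frac{1}{3}\right) \left(-2\right) \left(3 + 9\right)} + 18} = \sqrt{\frac{2 \left(-6 - 18 + 3 \cdot \frac{2}{3}\right)}{\frac{2}{3} \cdot 12} + 18} = \sqrt{2 \cdot \frac{3}{2} \cdot \frac{1}{12} \left(-6 - 18 + 2\right) + 18} = \sqrt{2 \cdot \frac{3}{2} \cdot \frac{1}{12} \left(-22\right) + 18} = \sqrt{- \frac{11}{2} + 18} = \sqrt{\frac{25}{2}} = \frac{5 \sqrt{2}}{2}$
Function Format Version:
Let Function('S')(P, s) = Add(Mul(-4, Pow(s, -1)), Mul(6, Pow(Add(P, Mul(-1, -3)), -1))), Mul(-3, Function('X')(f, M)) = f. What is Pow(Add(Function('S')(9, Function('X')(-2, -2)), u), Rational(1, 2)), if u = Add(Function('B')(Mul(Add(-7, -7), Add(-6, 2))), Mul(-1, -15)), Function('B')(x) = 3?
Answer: Mul(Rational(5, 2), Pow(2, Rational(1, 2))) ≈ 3.5355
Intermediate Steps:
Function('X')(f, M) = Mul(Rational(-1, 3), f)
u = 18 (u = Add(3, Mul(-1, -15)) = Add(3, 15) = 18)
Function('S')(P, s) = Add(Mul(-4, Pow(s, -1)), Mul(6, Pow(Add(3, P), -1))) (Function('S')(P, s) = Add(Mul(-4, Pow(s, -1)), Mul(6, Pow(Add(P, 3), -1))) = Add(Mul(-4, Pow(s, -1)), Mul(6, Pow(Add(3, P), -1))))
Pow(Add(Function('S')(9, Function('X')(-2, -2)), u), Rational(1, 2)) = Pow(Add(Mul(2, Pow(Mul(Rational(-1, 3), -2), -1), Pow(Add(3, 9), -1), Add(-6, Mul(-2, 9), Mul(3, Mul(Rational(-1, 3), -2)))), 18), Rational(1, 2)) = Pow(Add(Mul(2, Pow(Rational(2, 3), -1), Pow(12, -1), Add(-6, -18, Mul(3, Rational(2, 3)))), 18), Rational(1, 2)) = Pow(Add(Mul(2, Rational(3, 2), Rational(1, 12), Add(-6, -18, 2)), 18), Rational(1, 2)) = Pow(Add(Mul(2, Rational(3, 2), Rational(1, 12), -22), 18), Rational(1, 2)) = Pow(Add(Rational(-11, 2), 18), Rational(1, 2)) = Pow(Rational(25, 2), Rational(1, 2)) = Mul(Rational(5, 2), Pow(2, Rational(1, 2)))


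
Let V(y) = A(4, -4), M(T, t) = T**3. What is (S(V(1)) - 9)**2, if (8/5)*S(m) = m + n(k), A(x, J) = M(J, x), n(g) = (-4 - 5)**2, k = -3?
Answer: 169/64 ≈ 2.6406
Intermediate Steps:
n(g) = 81 (n(g) = (-9)**2 = 81)
A(x, J) = J**3
V(y) = -64 (V(y) = (-4)**3 = -64)
S(m) = 405/8 + 5*m/8 (S(m) = 5*(m + 81)/8 = 5*(81 + m)/8 = 405/8 + 5*m/8)
(S(V(1)) - 9)**2 = ((405/8 + (5/8)*(-64)) - 9)**2 = ((405/8 - 40) - 9)**2 = (85/8 - 9)**2 = (13/8)**2 = 169/64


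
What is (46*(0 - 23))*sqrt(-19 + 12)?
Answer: -1058*I*sqrt(7) ≈ -2799.2*I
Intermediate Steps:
(46*(0 - 23))*sqrt(-19 + 12) = (46*(-23))*sqrt(-7) = -1058*I*sqrt(7)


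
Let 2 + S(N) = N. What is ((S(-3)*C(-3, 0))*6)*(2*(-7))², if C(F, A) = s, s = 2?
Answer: -11760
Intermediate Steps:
S(N) = -2 + N
C(F, A) = 2
((S(-3)*C(-3, 0))*6)*(2*(-7))² = (((-2 - 3)*2)*6)*(2*(-7))² = (-5*2*6)*(-14)² = -10*6*196 = -60*196 = -11760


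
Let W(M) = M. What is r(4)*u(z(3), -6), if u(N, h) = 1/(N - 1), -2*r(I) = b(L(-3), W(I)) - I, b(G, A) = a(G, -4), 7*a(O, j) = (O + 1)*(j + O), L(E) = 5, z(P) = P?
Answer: 11/14 ≈ 0.78571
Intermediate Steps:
a(O, j) = (1 + O)*(O + j)/7 (a(O, j) = ((O + 1)*(j + O))/7 = ((1 + O)*(O + j))/7 = (1 + O)*(O + j)/7)
b(G, A) = -4/7 - 3*G/7 + G²/7 (b(G, A) = G/7 + (⅐)*(-4) + G²/7 + (⅐)*G*(-4) = G/7 - 4/7 + G²/7 - 4*G/7 = -4/7 - 3*G/7 + G²/7)
r(I) = -3/7 + I/2 (r(I) = -((-4/7 - 3/7*5 + (⅐)*5²) - I)/2 = -((-4/7 - 15/7 + (⅐)*25) - I)/2 = -((-4/7 - 15/7 + 25/7) - I)/2 = -(6/7 - I)/2 = -3/7 + I/2)
u(N, h) = 1/(-1 + N)
r(4)*u(z(3), -6) = (-3/7 + (½)*4)/(-1 + 3) = (-3/7 + 2)/2 = (11/7)*(½) = 11/14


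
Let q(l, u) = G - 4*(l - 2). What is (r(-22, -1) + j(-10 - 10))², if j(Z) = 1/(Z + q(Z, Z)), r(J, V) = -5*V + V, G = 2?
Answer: 78961/4900 ≈ 16.115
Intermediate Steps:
q(l, u) = 10 - 4*l (q(l, u) = 2 - 4*(l - 2) = 2 - 4*(-2 + l) = 2 + (8 - 4*l) = 10 - 4*l)
r(J, V) = -4*V
j(Z) = 1/(10 - 3*Z) (j(Z) = 1/(Z + (10 - 4*Z)) = 1/(10 - 3*Z))
(r(-22, -1) + j(-10 - 10))² = (-4*(-1) + 1/(10 - 3*(-10 - 10)))² = (4 + 1/(10 - 3*(-20)))² = (4 + 1/(10 + 60))² = (4 + 1/70)² = (281/70)² = 78961/4900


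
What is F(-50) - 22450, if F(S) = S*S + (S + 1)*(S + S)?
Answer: -15050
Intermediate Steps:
F(S) = S² + 2*S*(1 + S) (F(S) = S² + (1 + S)*(2*S) = S² + 2*S*(1 + S))
F(-50) - 22450 = -50*(2 + 3*(-50)) - 22450 = -50*(2 - 150) - 22450 = -50*(-148) - 22450 = 7400 - 22450 = -15050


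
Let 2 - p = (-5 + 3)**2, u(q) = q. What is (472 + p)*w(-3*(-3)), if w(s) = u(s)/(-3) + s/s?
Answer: -940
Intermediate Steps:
w(s) = 1 - s/3 (w(s) = s/(-3) + s/s = s*(-1/3) + 1 = -s/3 + 1 = 1 - s/3)
p = -2 (p = 2 - (-5 + 3)**2 = 2 - 1*(-2)**2 = 2 - 1*4 = 2 - 4 = -2)
(472 + p)*w(-3*(-3)) = (472 - 2)*(1 - (-1)*(-3)) = 470*(1 - 1/3*9) = 470*(1 - 3) = 470*(-2) = -940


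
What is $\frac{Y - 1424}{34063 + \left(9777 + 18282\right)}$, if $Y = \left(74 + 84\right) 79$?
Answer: $\frac{5529}{31061} \approx 0.178$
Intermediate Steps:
$Y = 12482$ ($Y = 158 \cdot 79 = 12482$)
$\frac{Y - 1424}{34063 + \left(9777 + 18282\right)} = \frac{12482 - 1424}{34063 + \left(9777 + 18282\right)} = \frac{11058}{34063 + 28059} = \frac{11058}{62122} = 11058 \cdot \frac{1}{62122} = \frac{5529}{31061}$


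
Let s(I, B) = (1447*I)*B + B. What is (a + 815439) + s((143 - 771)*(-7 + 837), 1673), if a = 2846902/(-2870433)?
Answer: -3622007466400937926/2870433 ≈ -1.2618e+12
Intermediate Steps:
s(I, B) = B + 1447*B*I (s(I, B) = 1447*B*I + B = B + 1447*B*I)
a = -2846902/2870433 (a = 2846902*(-1/2870433) = -2846902/2870433 ≈ -0.99180)
(a + 815439) + s((143 - 771)*(-7 + 837), 1673) = (-2846902/2870433 + 815439) + 1673*(1 + 1447*((143 - 771)*(-7 + 837))) = 2340660168185/2870433 + 1673*(1 + 1447*(-628*830)) = 2340660168185/2870433 + 1673*(1 + 1447*(-521240)) = 2340660168185/2870433 + 1673*(1 - 754234280) = 2340660168185/2870433 + 1673*(-754234279) = 2340660168185/2870433 - 1261833948767 = -3622007466400937926/2870433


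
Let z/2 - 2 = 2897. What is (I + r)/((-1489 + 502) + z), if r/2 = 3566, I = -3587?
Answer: 3545/4811 ≈ 0.73685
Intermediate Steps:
r = 7132 (r = 2*3566 = 7132)
z = 5798 (z = 4 + 2*2897 = 4 + 5794 = 5798)
(I + r)/((-1489 + 502) + z) = (-3587 + 7132)/((-1489 + 502) + 5798) = 3545/(-987 + 5798) = 3545/4811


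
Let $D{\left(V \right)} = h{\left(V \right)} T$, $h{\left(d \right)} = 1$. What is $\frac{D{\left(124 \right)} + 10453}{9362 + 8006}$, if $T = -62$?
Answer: $\frac{10391}{17368} \approx 0.59828$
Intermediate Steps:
$D{\left(V \right)} = -62$ ($D{\left(V \right)} = 1 \left(-62\right) = -62$)
$\frac{D{\left(124 \right)} + 10453}{9362 + 8006} = \frac{-62 + 10453}{9362 + 8006} = \frac{10391}{17368}$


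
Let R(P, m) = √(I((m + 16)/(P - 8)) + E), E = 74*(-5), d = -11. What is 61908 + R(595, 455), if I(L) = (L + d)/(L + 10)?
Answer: 61908 + 2*I*√3728755299/6341 ≈ 61908.0 + 19.26*I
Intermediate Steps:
I(L) = (-11 + L)/(10 + L) (I(L) = (L - 11)/(L + 10) = (-11 + L)/(10 + L))
E = -370
R(P, m) = √(-370 + (-11 + (16 + m)/(-8 + P))/(10 + (16 + m)/(-8 + P))) (R(P, m) = √((-11 + (m + 16)/(P - 8))/(10 + (m + 16)/(P - 8)) - 370) = √((-11 + (16 + m)/(-8 + P))/(10 + (16 + m)/(-8 + P)) - 370) = √(-370 + (-11 + (16 + m)/(-8 + P))/(10 + (16 + m)/(-8 + P))))
61908 + R(595, 455) = 61908 + √3*√((7928 - 1237*595 - 123*455)/(-64 + 455 + 10*595)) = 61908 + √3*√((7928 - 736015 - 55965)/(-64 + 455 + 5950)) = 61908 + √3*√(-784052/6341) = 61908 + √3*(2*I*√1242918433/6341) = 61908 + 2*I*√3728755299/6341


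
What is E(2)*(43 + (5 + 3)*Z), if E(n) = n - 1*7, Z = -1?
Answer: -175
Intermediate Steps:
E(n) = -7 + n (E(n) = n - 7 = -7 + n)
E(2)*(43 + (5 + 3)*Z) = (-7 + 2)*(43 + (5 + 3)*(-1)) = -5*(43 + 8*(-1)) = -5*(43 - 8) = -5*35 = -175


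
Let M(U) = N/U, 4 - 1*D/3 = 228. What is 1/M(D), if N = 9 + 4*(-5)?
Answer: 672/11 ≈ 61.091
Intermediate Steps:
N = -11 (N = 9 - 20 = -11)
D = -672 (D = 12 - 3*228 = 12 - 684 = -672)
M(U) = -11/U
1/M(D) = 1/(-11/(-672)) = 1/(-11*(-1/672)) = 1/(11/672) = 672/11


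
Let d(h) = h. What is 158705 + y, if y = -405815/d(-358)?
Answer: 57222205/358 ≈ 1.5984e+5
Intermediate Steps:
y = 405815/358 (y = -405815/(-358) = -405815*(-1/358) = 405815/358 ≈ 1133.6)
158705 + y = 158705 + 405815/358 = 57222205/358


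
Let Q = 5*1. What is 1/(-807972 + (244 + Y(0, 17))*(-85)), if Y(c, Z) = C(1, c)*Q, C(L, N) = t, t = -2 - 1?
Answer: -1/827437 ≈ -1.2086e-6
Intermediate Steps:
t = -3
C(L, N) = -3
Q = 5
Y(c, Z) = -15 (Y(c, Z) = -3*5 = -15)
1/(-807972 + (244 + Y(0, 17))*(-85)) = 1/(-807972 + (244 - 15)*(-85)) = 1/(-807972 + 229*(-85)) = 1/(-807972 - 19465) = 1/(-827437) = -1/827437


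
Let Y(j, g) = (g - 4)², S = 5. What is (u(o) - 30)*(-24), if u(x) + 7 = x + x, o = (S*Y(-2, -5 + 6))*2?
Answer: -3432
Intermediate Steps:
Y(j, g) = (-4 + g)²
o = 90 (o = (5*(-4 + (-5 + 6))²)*2 = (5*(-4 + 1)²)*2 = (5*(-3)²)*2 = (5*9)*2 = 45*2 = 90)
u(x) = -7 + 2*x (u(x) = -7 + (x + x) = -7 + 2*x)
(u(o) - 30)*(-24) = ((-7 + 2*90) - 30)*(-24) = ((-7 + 180) - 30)*(-24) = (173 - 30)*(-24) = 143*(-24) = -3432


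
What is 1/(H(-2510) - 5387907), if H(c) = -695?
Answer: -1/5388602 ≈ -1.8558e-7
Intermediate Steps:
1/(H(-2510) - 5387907) = 1/(-695 - 5387907) = 1/(-5388602) = -1/5388602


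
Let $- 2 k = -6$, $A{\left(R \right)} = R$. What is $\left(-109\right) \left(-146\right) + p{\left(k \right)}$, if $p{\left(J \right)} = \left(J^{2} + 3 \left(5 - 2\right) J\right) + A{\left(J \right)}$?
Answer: $15953$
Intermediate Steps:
$k = 3$ ($k = \left(- \frac{1}{2}\right) \left(-6\right) = 3$)
$p{\left(J \right)} = J^{2} + 10 J$ ($p{\left(J \right)} = \left(J^{2} + 3 \left(5 - 2\right) J\right) + J = \left(J^{2} + 3 \cdot 3 J\right) + J = \left(J^{2} + 9 J\right) + J = J^{2} + 10 J$)
$\left(-109\right) \left(-146\right) + p{\left(k \right)} = \left(-109\right) \left(-146\right) + 3 \left(10 + 3\right) = 15914 + 3 \cdot 13 = 15914 + 39 = 15953$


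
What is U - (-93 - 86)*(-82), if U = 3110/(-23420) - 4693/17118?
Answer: -147115640018/10022589 ≈ -14678.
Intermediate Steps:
U = -4078676/10022589 (U = 3110*(-1/23420) - 4693*1/17118 = -311/2342 - 4693/17118 = -4078676/10022589 ≈ -0.40695)
U - (-93 - 86)*(-82) = -4078676/10022589 - (-93 - 86)*(-82) = -4078676/10022589 - (-179)*(-82) = -4078676/10022589 - 1*14678 = -4078676/10022589 - 14678 = -147115640018/10022589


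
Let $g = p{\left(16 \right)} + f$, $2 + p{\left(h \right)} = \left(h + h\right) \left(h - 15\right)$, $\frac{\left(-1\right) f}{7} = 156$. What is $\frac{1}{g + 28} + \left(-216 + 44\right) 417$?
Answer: $- \frac{74162617}{1034} \approx -71724.0$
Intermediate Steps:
$f = -1092$ ($f = \left(-7\right) 156 = -1092$)
$p{\left(h \right)} = -2 + 2 h \left(-15 + h\right)$ ($p{\left(h \right)} = -2 + \left(h + h\right) \left(h - 15\right) = -2 + 2 h \left(-15 + h\right)$)
$g = -1062$ ($g = \left(-2 - 480 + 2 \cdot 16^{2}\right) - 1092 = \left(-2 - 480 + 2 \cdot 256\right) - 1092 = \left(-2 - 480 + 512\right) - 1092 = 30 - 1092 = -1062$)
$\frac{1}{g + 28} + \left(-216 + 44\right) 417 = \frac{1}{-1062 + 28} + \left(-216 + 44\right) 417 = \frac{1}{-1034} - 71724 = - \frac{1}{1034} - 71724 = - \frac{74162617}{1034}$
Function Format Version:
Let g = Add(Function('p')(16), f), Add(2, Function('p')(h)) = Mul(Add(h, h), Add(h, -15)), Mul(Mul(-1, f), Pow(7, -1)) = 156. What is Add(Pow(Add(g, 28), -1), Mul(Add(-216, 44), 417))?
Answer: Rational(-74162617, 1034) ≈ -71724.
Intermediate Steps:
f = -1092 (f = Mul(-7, 156) = -1092)
Function('p')(h) = Add(-2, Mul(2, h, Add(-15, h))) (Function('p')(h) = Add(-2, Mul(Add(h, h), Add(h, -15))) = Add(-2, Mul(Mul(2, h), Add(-15, h))) = Add(-2, Mul(2, h, Add(-15, h))))
g = -1062 (g = Add(Add(-2, Mul(-30, 16), Mul(2, Pow(16, 2))), -1092) = Add(Add(-2, -480, Mul(2, 256)), -1092) = Add(Add(-2, -480, 512), -1092) = Add(30, -1092) = -1062)
Add(Pow(Add(g, 28), -1), Mul(Add(-216, 44), 417)) = Add(Pow(Add(-1062, 28), -1), Mul(Add(-216, 44), 417)) = Add(Pow(-1034, -1), Mul(-172, 417)) = Add(Rational(-1, 1034), -71724) = Rational(-74162617, 1034)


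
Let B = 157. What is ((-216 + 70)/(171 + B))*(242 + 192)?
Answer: -15841/82 ≈ -193.18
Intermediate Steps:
((-216 + 70)/(171 + B))*(242 + 192) = ((-216 + 70)/(171 + 157))*(242 + 192) = -146/328*434 = -146*1/328*434 = -73/164*434 = -15841/82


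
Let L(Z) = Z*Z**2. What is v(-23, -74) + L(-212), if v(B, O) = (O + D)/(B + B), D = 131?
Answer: -438293945/46 ≈ -9.5281e+6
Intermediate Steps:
v(B, O) = (131 + O)/(2*B) (v(B, O) = (O + 131)/(B + B) = (131 + O)/((2*B)) = (131 + O)*(1/(2*B)) = (131 + O)/(2*B))
L(Z) = Z**3
v(-23, -74) + L(-212) = (1/2)*(131 - 74)/(-23) + (-212)**3 = (1/2)*(-1/23)*57 - 9528128 = -57/46 - 9528128 = -438293945/46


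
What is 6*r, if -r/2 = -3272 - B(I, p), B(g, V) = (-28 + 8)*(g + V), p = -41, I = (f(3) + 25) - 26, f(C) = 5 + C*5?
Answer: 44544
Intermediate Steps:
f(C) = 5 + 5*C
I = 19 (I = ((5 + 5*3) + 25) - 26 = ((5 + 15) + 25) - 26 = (20 + 25) - 26 = 45 - 26 = 19)
B(g, V) = -20*V - 20*g (B(g, V) = -20*(V + g) = -20*V - 20*g)
r = 7424 (r = -2*(-3272 - (-20*(-41) - 20*19)) = -2*(-3272 - (820 - 380)) = -2*(-3272 - 1*440) = -2*(-3272 - 440) = -2*(-3712) = 7424)
6*r = 6*7424 = 44544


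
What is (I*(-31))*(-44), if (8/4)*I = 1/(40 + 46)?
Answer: 341/43 ≈ 7.9302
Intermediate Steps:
I = 1/172 (I = 1/(2*(40 + 46)) = (½)/86 = (½)*(1/86) = 1/172 ≈ 0.0058140)
(I*(-31))*(-44) = ((1/172)*(-31))*(-44) = -31/172*(-44) = 341/43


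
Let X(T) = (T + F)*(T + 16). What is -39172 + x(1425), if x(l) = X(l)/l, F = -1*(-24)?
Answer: -17910697/475 ≈ -37707.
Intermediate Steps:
F = 24
X(T) = (16 + T)*(24 + T) (X(T) = (T + 24)*(T + 16) = (24 + T)*(16 + T) = (16 + T)*(24 + T))
x(l) = (384 + l² + 40*l)/l
-39172 + x(1425) = -39172 + (40 + 1425 + 384/1425) = -39172 + (40 + 1425 + 384*(1/1425)) = -39172 + (40 + 1425 + 128/475) = -39172 + 696003/475 = -17910697/475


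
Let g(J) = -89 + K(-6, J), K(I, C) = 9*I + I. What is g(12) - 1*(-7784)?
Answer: 7635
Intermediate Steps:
K(I, C) = 10*I
g(J) = -149 (g(J) = -89 + 10*(-6) = -89 - 60 = -149)
g(12) - 1*(-7784) = -149 - 1*(-7784) = -149 + 7784 = 7635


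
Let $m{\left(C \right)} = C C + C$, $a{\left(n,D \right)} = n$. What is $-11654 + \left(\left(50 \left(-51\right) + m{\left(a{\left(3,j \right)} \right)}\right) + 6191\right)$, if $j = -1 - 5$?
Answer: $-8001$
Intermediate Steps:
$j = -6$
$m{\left(C \right)} = C + C^{2}$ ($m{\left(C \right)} = C^{2} + C = C + C^{2}$)
$-11654 + \left(\left(50 \left(-51\right) + m{\left(a{\left(3,j \right)} \right)}\right) + 6191\right) = -11654 + \left(\left(50 \left(-51\right) + 3 \left(1 + 3\right)\right) + 6191\right) = -11654 + \left(\left(-2550 + 3 \cdot 4\right) + 6191\right) = -11654 + \left(\left(-2550 + 12\right) + 6191\right) = -11654 + \left(-2538 + 6191\right) = -11654 + 3653 = -8001$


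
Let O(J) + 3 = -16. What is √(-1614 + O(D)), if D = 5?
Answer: I*√1633 ≈ 40.41*I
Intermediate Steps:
O(J) = -19 (O(J) = -3 - 16 = -19)
√(-1614 + O(D)) = √(-1614 - 19) = √(-1633) = I*√1633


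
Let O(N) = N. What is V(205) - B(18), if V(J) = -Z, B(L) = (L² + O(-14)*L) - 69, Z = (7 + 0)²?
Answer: -52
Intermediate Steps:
Z = 49 (Z = 7² = 49)
B(L) = -69 + L² - 14*L (B(L) = (L² - 14*L) - 69 = -69 + L² - 14*L)
V(J) = -49 (V(J) = -1*49 = -49)
V(205) - B(18) = -49 - (-69 + 18² - 14*18) = -49 - (-69 + 324 - 252) = -49 - 1*3 = -49 - 3 = -52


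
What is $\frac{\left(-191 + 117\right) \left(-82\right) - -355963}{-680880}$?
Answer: $- \frac{120677}{226960} \approx -0.53171$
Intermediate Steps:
$\frac{\left(-191 + 117\right) \left(-82\right) - -355963}{-680880} = \left(\left(-74\right) \left(-82\right) + 355963\right) \left(- \frac{1}{680880}\right) = \left(6068 + 355963\right) \left(- \frac{1}{680880}\right) = 362031 \left(- \frac{1}{680880}\right) = - \frac{120677}{226960}$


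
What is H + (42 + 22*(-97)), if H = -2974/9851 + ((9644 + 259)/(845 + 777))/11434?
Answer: -382255369895715/182696133748 ≈ -2092.3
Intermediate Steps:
H = -55058094899/182696133748 (H = -2974*1/9851 + (9903/1622)*(1/11434) = -2974/9851 + (9903*(1/1622))*(1/11434) = -2974/9851 + (9903/1622)*(1/11434) = -2974/9851 + 9903/18545948 = -55058094899/182696133748 ≈ -0.30136)
H + (42 + 22*(-97)) = -55058094899/182696133748 + (42 + 22*(-97)) = -55058094899/182696133748 + (42 - 2134) = -55058094899/182696133748 - 2092 = -382255369895715/182696133748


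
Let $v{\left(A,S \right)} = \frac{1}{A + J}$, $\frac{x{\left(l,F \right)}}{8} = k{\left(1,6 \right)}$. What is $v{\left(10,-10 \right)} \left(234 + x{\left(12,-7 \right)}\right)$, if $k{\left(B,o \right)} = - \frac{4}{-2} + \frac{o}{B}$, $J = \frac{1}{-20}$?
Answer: $\frac{5960}{199} \approx 29.95$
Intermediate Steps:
$J = - \frac{1}{20} \approx -0.05$
$k{\left(B,o \right)} = 2 + \frac{o}{B}$ ($k{\left(B,o \right)} = \left(-4\right) \left(- \frac{1}{2}\right) + \frac{o}{B} = 2 + \frac{o}{B}$)
$x{\left(l,F \right)} = 64$ ($x{\left(l,F \right)} = 8 \left(2 + \frac{6}{1}\right) = 8 \left(2 + 6 \cdot 1\right) = 8 \left(2 + 6\right) = 8 \cdot 8 = 64$)
$v{\left(A,S \right)} = \frac{1}{- \frac{1}{20} + A}$ ($v{\left(A,S \right)} = \frac{1}{A - \frac{1}{20}} = \frac{1}{- \frac{1}{20} + A}$)
$v{\left(10,-10 \right)} \left(234 + x{\left(12,-7 \right)}\right) = \frac{20}{-1 + 20 \cdot 10} \left(234 + 64\right) = \frac{20}{-1 + 200} \cdot 298 = \frac{20}{199} \cdot 298 = \frac{5960}{199}$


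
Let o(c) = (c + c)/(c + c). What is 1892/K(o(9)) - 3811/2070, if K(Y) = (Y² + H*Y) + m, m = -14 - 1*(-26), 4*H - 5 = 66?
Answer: 5065669/84870 ≈ 59.687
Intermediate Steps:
H = 71/4 (H = 5/4 + (¼)*66 = 5/4 + 33/2 = 71/4 ≈ 17.750)
o(c) = 1 (o(c) = (2*c)/((2*c)) = (2*c)*(1/(2*c)) = 1)
m = 12 (m = -14 + 26 = 12)
K(Y) = 12 + Y² + 71*Y/4 (K(Y) = (Y² + 71*Y/4) + 12 = 12 + Y² + 71*Y/4)
1892/K(o(9)) - 3811/2070 = 1892/(12 + 1² + (71/4)*1) - 3811/2070 = 1892/(12 + 1 + 71/4) - 3811*1/2070 = 1892/(123/4) - 3811/2070 = 1892*(4/123) - 3811/2070 = 7568/123 - 3811/2070 = 5065669/84870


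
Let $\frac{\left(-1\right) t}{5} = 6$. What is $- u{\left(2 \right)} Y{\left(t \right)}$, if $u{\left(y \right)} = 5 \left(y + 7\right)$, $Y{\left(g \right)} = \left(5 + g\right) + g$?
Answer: $2475$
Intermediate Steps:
$t = -30$ ($t = \left(-5\right) 6 = -30$)
$Y{\left(g \right)} = 5 + 2 g$
$u{\left(y \right)} = 35 + 5 y$ ($u{\left(y \right)} = 5 \left(7 + y\right) = 35 + 5 y$)
$- u{\left(2 \right)} Y{\left(t \right)} = - (35 + 5 \cdot 2) \left(5 + 2 \left(-30\right)\right) = - (35 + 10) \left(5 - 60\right) = \left(-1\right) 45 \left(-55\right) = \left(-45\right) \left(-55\right) = 2475$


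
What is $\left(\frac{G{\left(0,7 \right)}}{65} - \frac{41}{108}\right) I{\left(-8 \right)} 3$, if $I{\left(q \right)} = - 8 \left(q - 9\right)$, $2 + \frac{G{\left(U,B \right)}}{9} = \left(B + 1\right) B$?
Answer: $\frac{1693982}{585} \approx 2895.7$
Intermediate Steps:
$G{\left(U,B \right)} = -18 + 9 B \left(1 + B\right)$ ($G{\left(U,B \right)} = -18 + 9 \left(B + 1\right) B = -18 + 9 \left(1 + B\right) B = -18 + 9 B \left(1 + B\right)$)
$I{\left(q \right)} = 72 - 8 q$ ($I{\left(q \right)} = - 8 \left(-9 + q\right) = 72 - 8 q$)
$\left(\frac{G{\left(0,7 \right)}}{65} - \frac{41}{108}\right) I{\left(-8 \right)} 3 = \left(\frac{-18 + 9 \cdot 7 + 9 \cdot 7^{2}}{65} - \frac{41}{108}\right) \left(72 - -64\right) 3 = \left(\left(-18 + 63 + 9 \cdot 49\right) \frac{1}{65} - \frac{41}{108}\right) \left(72 + 64\right) 3 = \left(\left(-18 + 63 + 441\right) \frac{1}{65} - \frac{41}{108}\right) 136 \cdot 3 = \left(486 \cdot \frac{1}{65} - \frac{41}{108}\right) 136 \cdot 3 = \left(\frac{486}{65} - \frac{41}{108}\right) 136 \cdot 3 = \frac{49823}{7020} \cdot 136 \cdot 3 = \frac{1693982}{1755} \cdot 3 = \frac{1693982}{585}$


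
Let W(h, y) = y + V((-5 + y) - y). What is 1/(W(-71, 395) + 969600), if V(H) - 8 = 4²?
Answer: 1/970019 ≈ 1.0309e-6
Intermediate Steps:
V(H) = 24 (V(H) = 8 + 4² = 8 + 16 = 24)
W(h, y) = 24 + y (W(h, y) = y + 24 = 24 + y)
1/(W(-71, 395) + 969600) = 1/((24 + 395) + 969600) = 1/(419 + 969600) = 1/970019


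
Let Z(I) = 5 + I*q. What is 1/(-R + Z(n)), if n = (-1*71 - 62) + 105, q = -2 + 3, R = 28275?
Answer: -1/28298 ≈ -3.5338e-5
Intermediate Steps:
q = 1
n = -28 (n = (-71 - 62) + 105 = -133 + 105 = -28)
Z(I) = 5 + I (Z(I) = 5 + I*1 = 5 + I)
1/(-R + Z(n)) = 1/(-1*28275 + (5 - 28)) = 1/(-28275 - 23) = 1/(-28298) = -1/28298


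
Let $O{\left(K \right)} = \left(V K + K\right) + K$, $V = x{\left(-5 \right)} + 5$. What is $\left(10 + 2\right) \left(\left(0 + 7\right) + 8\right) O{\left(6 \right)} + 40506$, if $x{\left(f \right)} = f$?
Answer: $42666$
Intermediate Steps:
$V = 0$ ($V = -5 + 5 = 0$)
$O{\left(K \right)} = 2 K$ ($O{\left(K \right)} = \left(0 K + K\right) + K = \left(0 + K\right) + K = K + K = 2 K$)
$\left(10 + 2\right) \left(\left(0 + 7\right) + 8\right) O{\left(6 \right)} + 40506 = \left(10 + 2\right) \left(\left(0 + 7\right) + 8\right) 2 \cdot 6 + 40506 = 12 \left(7 + 8\right) 12 + 40506 = 12 \cdot 15 \cdot 12 + 40506 = 180 \cdot 12 + 40506 = 2160 + 40506 = 42666$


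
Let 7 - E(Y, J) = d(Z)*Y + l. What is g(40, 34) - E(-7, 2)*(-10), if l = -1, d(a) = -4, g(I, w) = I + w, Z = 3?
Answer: -126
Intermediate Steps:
E(Y, J) = 8 + 4*Y (E(Y, J) = 7 - (-4*Y - 1) = 7 - (-1 - 4*Y) = 7 + (1 + 4*Y) = 8 + 4*Y)
g(40, 34) - E(-7, 2)*(-10) = (40 + 34) - (8 + 4*(-7))*(-10) = 74 - (8 - 28)*(-10) = 74 - (-20)*(-10) = 74 - 1*200 = 74 - 200 = -126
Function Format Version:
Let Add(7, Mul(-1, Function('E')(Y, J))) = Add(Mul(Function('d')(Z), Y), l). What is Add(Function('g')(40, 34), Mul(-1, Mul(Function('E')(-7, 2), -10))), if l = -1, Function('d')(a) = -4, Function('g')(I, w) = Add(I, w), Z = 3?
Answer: -126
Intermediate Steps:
Function('E')(Y, J) = Add(8, Mul(4, Y)) (Function('E')(Y, J) = Add(7, Mul(-1, Add(Mul(-4, Y), -1))) = Add(7, Mul(-1, Add(-1, Mul(-4, Y)))) = Add(7, Add(1, Mul(4, Y))) = Add(8, Mul(4, Y)))
Add(Function('g')(40, 34), Mul(-1, Mul(Function('E')(-7, 2), -10))) = Add(Add(40, 34), Mul(-1, Mul(Add(8, Mul(4, -7)), -10))) = Add(74, Mul(-1, Mul(Add(8, -28), -10))) = Add(74, Mul(-1, Mul(-20, -10))) = Add(74, Mul(-1, 200)) = Add(74, -200) = -126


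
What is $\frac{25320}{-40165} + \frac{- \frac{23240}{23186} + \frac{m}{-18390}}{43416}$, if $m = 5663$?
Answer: $- \frac{46875062667498127}{74354137571356560} \approx -0.63043$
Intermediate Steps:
$\frac{25320}{-40165} + \frac{- \frac{23240}{23186} + \frac{m}{-18390}}{43416} = \frac{25320}{-40165} + \frac{- \frac{23240}{23186} + \frac{5663}{-18390}}{43416} = 25320 \left(- \frac{1}{40165}\right) + \left(\left(-23240\right) \frac{1}{23186} + 5663 \left(- \frac{1}{18390}\right)\right) \frac{1}{43416} = - \frac{5064}{8033} + \left(- \frac{11620}{11593} - \frac{5663}{18390}\right) \frac{1}{43416} = - \frac{5064}{8033} - \frac{279342959}{9256085842320} = - \frac{46875062667498127}{74354137571356560}$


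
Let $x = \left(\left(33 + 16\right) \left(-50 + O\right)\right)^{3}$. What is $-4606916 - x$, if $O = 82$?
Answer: $-3859729348$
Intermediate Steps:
$x = 3855122432$ ($x = \left(\left(33 + 16\right) \left(-50 + 82\right)\right)^{3} = \left(49 \cdot 32\right)^{3} = 1568^{3} = 3855122432$)
$-4606916 - x = -4606916 - 3855122432 = -3859729348$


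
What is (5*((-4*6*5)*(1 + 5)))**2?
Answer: 12960000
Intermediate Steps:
(5*((-4*6*5)*(1 + 5)))**2 = (5*(-24*5*6))**2 = (5*(-120*6))**2 = (5*(-720))**2 = (-3600)**2 = 12960000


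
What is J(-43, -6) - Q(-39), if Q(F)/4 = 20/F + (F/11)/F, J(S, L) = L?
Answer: -1850/429 ≈ -4.3124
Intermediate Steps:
Q(F) = 4/11 + 80/F (Q(F) = 4*(20/F + (F/11)/F) = 4*(20/F + 1/11) = 4*(1/11 + 20/F) = 4/11 + 80/F)
J(-43, -6) - Q(-39) = -6 - (4/11 + 80/(-39)) = -6 - (4/11 + 80*(-1/39)) = -6 - (4/11 - 80/39) = -6 - 1*(-724/429) = -6 + 724/429 = -1850/429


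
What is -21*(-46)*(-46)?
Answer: -44436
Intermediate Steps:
-21*(-46)*(-46) = 966*(-46) = -44436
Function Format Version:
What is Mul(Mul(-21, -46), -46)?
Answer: -44436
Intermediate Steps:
Mul(Mul(-21, -46), -46) = Mul(966, -46) = -44436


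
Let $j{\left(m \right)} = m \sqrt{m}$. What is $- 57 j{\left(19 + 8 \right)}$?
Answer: $- 4617 \sqrt{3} \approx -7996.9$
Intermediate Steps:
$j{\left(m \right)} = m^{\frac{3}{2}}$
$- 57 j{\left(19 + 8 \right)} = - 57 \left(19 + 8\right)^{\frac{3}{2}} = - 57 \cdot 27^{\frac{3}{2}} = - 57 \cdot 81 \sqrt{3} = - 4617 \sqrt{3}$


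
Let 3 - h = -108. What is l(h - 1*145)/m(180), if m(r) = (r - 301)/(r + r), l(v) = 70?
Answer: -25200/121 ≈ -208.26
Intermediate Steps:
h = 111 (h = 3 - 1*(-108) = 3 + 108 = 111)
m(r) = (-301 + r)/(2*r) (m(r) = (-301 + r)/((2*r)) = (-301 + r)*(1/(2*r)) = (-301 + r)/(2*r))
l(h - 1*145)/m(180) = 70/(((1/2)*(-301 + 180)/180)) = 70/(((1/2)*(1/180)*(-121))) = 70/(-121/360) = 70*(-360/121) = -25200/121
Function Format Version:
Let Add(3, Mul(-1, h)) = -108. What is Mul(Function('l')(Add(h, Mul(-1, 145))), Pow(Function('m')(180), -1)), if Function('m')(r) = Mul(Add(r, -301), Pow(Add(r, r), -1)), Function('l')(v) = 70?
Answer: Rational(-25200, 121) ≈ -208.26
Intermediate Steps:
h = 111 (h = Add(3, Mul(-1, -108)) = Add(3, 108) = 111)
Function('m')(r) = Mul(Rational(1, 2), Pow(r, -1), Add(-301, r)) (Function('m')(r) = Mul(Add(-301, r), Pow(Mul(2, r), -1)) = Mul(Add(-301, r), Mul(Rational(1, 2), Pow(r, -1))) = Mul(Rational(1, 2), Pow(r, -1), Add(-301, r)))
Mul(Function('l')(Add(h, Mul(-1, 145))), Pow(Function('m')(180), -1)) = Mul(70, Pow(Mul(Rational(1, 2), Pow(180, -1), Add(-301, 180)), -1)) = Mul(70, Pow(Mul(Rational(1, 2), Rational(1, 180), -121), -1)) = Mul(70, Pow(Rational(-121, 360), -1)) = Mul(70, Rational(-360, 121)) = Rational(-25200, 121)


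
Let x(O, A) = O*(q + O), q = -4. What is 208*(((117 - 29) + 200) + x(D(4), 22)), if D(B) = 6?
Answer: 62400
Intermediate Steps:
x(O, A) = O*(-4 + O)
208*(((117 - 29) + 200) + x(D(4), 22)) = 208*(((117 - 29) + 200) + 6*(-4 + 6)) = 208*((88 + 200) + 6*2) = 208*(288 + 12) = 208*300 = 62400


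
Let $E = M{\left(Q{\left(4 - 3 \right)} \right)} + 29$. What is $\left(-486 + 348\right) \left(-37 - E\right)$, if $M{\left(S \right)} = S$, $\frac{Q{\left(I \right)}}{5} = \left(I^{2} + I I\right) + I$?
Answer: $11178$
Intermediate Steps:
$Q{\left(I \right)} = 5 I + 10 I^{2}$ ($Q{\left(I \right)} = 5 \left(\left(I^{2} + I I\right) + I\right) = 5 \left(\left(I^{2} + I^{2}\right) + I\right) = 5 \left(2 I^{2} + I\right) = 5 \left(I + 2 I^{2}\right) = 5 I + 10 I^{2}$)
$E = 44$ ($E = 5 \left(4 - 3\right) \left(1 + 2 \left(4 - 3\right)\right) + 29 = 5 \cdot 1 \left(1 + 2 \cdot 1\right) + 29 = 5 \cdot 1 \left(1 + 2\right) + 29 = 5 \cdot 1 \cdot 3 + 29 = 15 + 29 = 44$)
$\left(-486 + 348\right) \left(-37 - E\right) = \left(-486 + 348\right) \left(-37 - 44\right) = - 138 \left(-37 - 44\right) = \left(-138\right) \left(-81\right) = 11178$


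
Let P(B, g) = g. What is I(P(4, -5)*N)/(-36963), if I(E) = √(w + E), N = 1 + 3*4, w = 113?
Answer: -4*√3/36963 ≈ -0.00018744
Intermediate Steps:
N = 13 (N = 1 + 12 = 13)
I(E) = √(113 + E)
I(P(4, -5)*N)/(-36963) = √(113 - 5*13)/(-36963) = √(113 - 65)*(-1/36963) = √48*(-1/36963) = (4*√3)*(-1/36963) = -4*√3/36963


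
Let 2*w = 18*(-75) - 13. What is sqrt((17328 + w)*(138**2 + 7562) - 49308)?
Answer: sqrt(442847471) ≈ 21044.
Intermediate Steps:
w = -1363/2 (w = (18*(-75) - 13)/2 = (-1350 - 13)/2 = (1/2)*(-1363) = -1363/2 ≈ -681.50)
sqrt((17328 + w)*(138**2 + 7562) - 49308) = sqrt((17328 - 1363/2)*(138**2 + 7562) - 49308) = sqrt(33293*(19044 + 7562)/2 - 49308) = sqrt((33293/2)*26606 - 49308) = sqrt(442896779 - 49308) = sqrt(442847471)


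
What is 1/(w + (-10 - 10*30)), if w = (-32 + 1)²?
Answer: 1/651 ≈ 0.0015361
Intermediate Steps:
w = 961 (w = (-31)² = 961)
1/(w + (-10 - 10*30)) = 1/(961 + (-10 - 10*30)) = 1/(961 + (-10 - 300)) = 1/(961 - 310) = 1/651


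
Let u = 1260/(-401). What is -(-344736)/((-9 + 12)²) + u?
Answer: 15358644/401 ≈ 38301.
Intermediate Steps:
u = -1260/401 (u = 1260*(-1/401) = -1260/401 ≈ -3.1421)
-(-344736)/((-9 + 12)²) + u = -(-344736)/((-9 + 12)²) - 1260/401 = -(-344736)/(3²) - 1260/401 = -(-344736)/9 - 1260/401 = -648*(-532/9) - 1260/401 = 38304 - 1260/401 = 15358644/401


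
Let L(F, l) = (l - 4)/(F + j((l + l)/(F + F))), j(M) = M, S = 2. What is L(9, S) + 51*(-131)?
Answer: -554541/83 ≈ -6681.2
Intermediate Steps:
L(F, l) = (-4 + l)/(F + l/F) (L(F, l) = (l - 4)/(F + (l + l)/(F + F)) = (-4 + l)/(F + (2*l)/((2*F))) = (-4 + l)/(F + (2*l)*(1/(2*F))) = (-4 + l)/(F + l/F))
L(9, S) + 51*(-131) = 9*(-4 + 2)/(2 + 9²) + 51*(-131) = 9*(-2)/(2 + 81) - 6681 = 9*(-2)/83 - 6681 = 9*(1/83)*(-2) - 6681 = -18/83 - 6681 = -554541/83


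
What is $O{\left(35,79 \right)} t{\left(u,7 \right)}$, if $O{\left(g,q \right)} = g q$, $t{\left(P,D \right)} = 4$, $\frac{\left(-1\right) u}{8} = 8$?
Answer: $11060$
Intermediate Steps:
$u = -64$ ($u = \left(-8\right) 8 = -64$)
$O{\left(35,79 \right)} t{\left(u,7 \right)} = 35 \cdot 79 \cdot 4 = 2765 \cdot 4 = 11060$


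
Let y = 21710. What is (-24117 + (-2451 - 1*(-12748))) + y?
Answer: 7890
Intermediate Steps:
(-24117 + (-2451 - 1*(-12748))) + y = (-24117 + (-2451 - 1*(-12748))) + 21710 = (-24117 + (-2451 + 12748)) + 21710 = (-24117 + 10297) + 21710 = -13820 + 21710 = 7890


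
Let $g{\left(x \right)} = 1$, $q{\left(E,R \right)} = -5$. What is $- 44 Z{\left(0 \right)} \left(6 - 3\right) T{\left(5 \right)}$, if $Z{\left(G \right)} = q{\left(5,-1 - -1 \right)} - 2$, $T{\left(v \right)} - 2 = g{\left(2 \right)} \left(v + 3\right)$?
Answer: $9240$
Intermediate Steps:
$T{\left(v \right)} = 5 + v$ ($T{\left(v \right)} = 2 + 1 \left(v + 3\right) = 2 + 1 \left(3 + v\right) = 2 + \left(3 + v\right) = 5 + v$)
$Z{\left(G \right)} = -7$ ($Z{\left(G \right)} = -5 - 2 = -7$)
$- 44 Z{\left(0 \right)} \left(6 - 3\right) T{\left(5 \right)} = \left(-44\right) \left(-7\right) \left(6 - 3\right) \left(5 + 5\right) = 308 \cdot 3 \cdot 10 = 308 \cdot 30 = 9240$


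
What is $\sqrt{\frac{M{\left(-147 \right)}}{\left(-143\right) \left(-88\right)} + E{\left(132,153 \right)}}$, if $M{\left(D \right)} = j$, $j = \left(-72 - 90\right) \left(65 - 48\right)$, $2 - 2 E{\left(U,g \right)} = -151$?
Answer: $\frac{3 \sqrt{693277}}{286} \approx 8.7339$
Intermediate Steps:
$E{\left(U,g \right)} = \frac{153}{2}$ ($E{\left(U,g \right)} = 1 - - \frac{151}{2} = 1 + \frac{151}{2} = \frac{153}{2}$)
$j = -2754$ ($j = \left(-162\right) 17 = -2754$)
$M{\left(D \right)} = -2754$
$\sqrt{\frac{M{\left(-147 \right)}}{\left(-143\right) \left(-88\right)} + E{\left(132,153 \right)}} = \sqrt{- \frac{2754}{\left(-143\right) \left(-88\right)} + \frac{153}{2}} = \sqrt{- \frac{2754}{12584} + \frac{153}{2}} = \sqrt{\left(-2754\right) \frac{1}{12584} + \frac{153}{2}} = \sqrt{- \frac{1377}{6292} + \frac{153}{2}} = \sqrt{\frac{479961}{6292}} = \frac{3 \sqrt{693277}}{286}$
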